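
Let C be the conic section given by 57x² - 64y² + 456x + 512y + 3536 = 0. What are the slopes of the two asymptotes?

Collect terms: 57(x² + 8x) -64(y² - 8y) = -3536
Completing the square gives 57(x + 4)² -64(y - 4)² = -3536 + 912 - 1024 = -3648.
Divide by -3648: (y - 4)²/57 - (x + 4)²/64 = 1
Hyperbola, center (-4, 4), transverse axis vertical; a² = 57, b² = 64.
For a vertical hyperbola the asymptotes have slope ±a/b.
Here that is ±√57/8.

√57/8 and -√57/8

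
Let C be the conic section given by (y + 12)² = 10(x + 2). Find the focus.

Vertex (-2, -12); 4p = 10 so p = 5/2. Opens right.
Focus is p units from the vertex along the axis: (h + p, k).

(1/2, -12)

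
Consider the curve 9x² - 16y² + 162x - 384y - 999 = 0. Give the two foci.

(-9, -22) and (-9, -2)

Group: 9(x² + 18x) -16(y² + 24y) = 999
9(x + 9)² -16(y + 12)² = 999 + 729 - 2304 = -576
Divide by -576: (y + 12)²/36 - (x + 9)²/64 = 1
Hyperbola, center (-9, -12), transverse axis vertical; a² = 36, b² = 64.
c² = a² + b² = 36 + 64 = 100, so c = 10.
Foci lie on the vertical axis through the center: (h, k ± c).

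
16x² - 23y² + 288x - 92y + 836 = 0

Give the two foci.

Group: 16(x² + 18x) -23(y² + 4y) = -836
Complete the square in x and y: 16(x + 9)² -23(y + 2)² = -836 + 1296 - 92 = 368
Divide through by 368 to get (x + 9)²/23 - (y + 2)²/16 = 1.
Hyperbola, center (-9, -2), transverse axis horizontal; a² = 23, b² = 16.
c² = a² + b² = 23 + 16 = 39, so c = √39.
Foci lie on the horizontal axis through the center: (h ± c, k).

(-9 - √39, -2) and (-9 + √39, -2)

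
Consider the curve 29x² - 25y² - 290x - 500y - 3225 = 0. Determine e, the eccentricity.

e = 3√6/5

Collect terms: 29(x² - 10x) -25(y² + 20y) = 3225
Completing the square gives 29(x - 5)² -25(y + 10)² = 3225 + 725 - 2500 = 1450.
Divide through by 1450 to get (x - 5)²/50 - (y + 10)²/58 = 1.
Hyperbola, center (5, -10), transverse axis horizontal; a² = 50, b² = 58.
c² = a² + b² = 108, so c = 6√3.
e = c/a = 6√3/5√2 = 3√6/5.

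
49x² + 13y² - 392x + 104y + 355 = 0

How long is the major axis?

Rearranging, 49(x² - 8x) + 13(y² + 8y) = -355.
Complete the square: 49(x - 4)² + 13(y + 4)² = -355 + 784 + 208 = 637
Dividing both sides by 637: (x - 4)²/13 + (y + 4)²/49 = 1
Ellipse, center (4, -4), major axis vertical; a² = 49, b² = 13.
a² = 49 so a = 7; the major axis has length 2a = 14.

14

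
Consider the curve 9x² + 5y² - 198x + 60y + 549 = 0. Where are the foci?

Rearranging, 9(x² - 22x) + 5(y² + 12y) = -549.
Complete the square: 9(x - 11)² + 5(y + 6)² = -549 + 1089 + 180 = 720
Dividing both sides by 720: (x - 11)²/80 + (y + 6)²/144 = 1
Ellipse, center (11, -6), major axis vertical; a² = 144, b² = 80.
c² = a² - b² = 144 - 80 = 64, so c = 8.
Foci lie on the vertical axis through the center: (h, k ± c).

(11, -14) and (11, 2)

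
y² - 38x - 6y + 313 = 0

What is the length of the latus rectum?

Only y is squared. Complete the square in y: (y - 3)² = 38(x - 8).
Vertex (8, 3); 4p = 38 so p = 19/2. Opens right.
Latus rectum length = |4p| = 38.

38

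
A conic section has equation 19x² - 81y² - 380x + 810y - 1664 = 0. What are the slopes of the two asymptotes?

√19/9 and -√19/9

Collect terms: 19(x² - 20x) -81(y² - 10y) = 1664
19(x - 10)² -81(y - 5)² = 1664 + 1900 - 2025 = 1539
Dividing both sides by 1539: (x - 10)²/81 - (y - 5)²/19 = 1
Hyperbola, center (10, 5), transverse axis horizontal; a² = 81, b² = 19.
For a horizontal hyperbola the asymptotes have slope ±b/a.
Here that is ±√19/9.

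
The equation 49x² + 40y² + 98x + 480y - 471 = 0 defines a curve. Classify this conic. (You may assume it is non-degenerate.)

No xy term. Coefficients of x² and y² are A = 49, C = 40.
A and C have the same sign but A ≠ C ⇒ ellipse.

ellipse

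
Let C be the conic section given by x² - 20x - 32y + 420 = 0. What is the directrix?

y = 2

Only x is squared. Complete the square in x: (x - 10)² = 32(y - 10).
Vertex (10, 10); 4p = 32 so p = 8. Opens up.
Directrix is the horizontal line y = k − p = 10 − (8) = 2.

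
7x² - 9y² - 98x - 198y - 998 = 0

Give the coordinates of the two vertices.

Rearranging, 7(x² - 14x) -9(y² + 22y) = 998.
7(x - 7)² -9(y + 11)² = 998 + 343 - 1089 = 252
Divide by 252: (x - 7)²/36 - (y + 11)²/28 = 1
Hyperbola, center (7, -11), transverse axis horizontal; a² = 36, b² = 28.
a = 6. Vertices at (h ± a, k).

(1, -11) and (13, -11)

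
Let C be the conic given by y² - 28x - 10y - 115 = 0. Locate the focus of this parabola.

Only y is squared. Complete the square in y: (y - 5)² = 28(x + 5).
Vertex (-5, 5); 4p = 28 so p = 7. Opens right.
Focus is p units from the vertex along the axis: (h + p, k).

(2, 5)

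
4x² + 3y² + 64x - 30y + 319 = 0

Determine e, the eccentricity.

e = 1/2

4(x² + 16x) + 3(y² - 10y) = -319
Completing the square gives 4(x + 8)² + 3(y - 5)² = -319 + 256 + 75 = 12.
Dividing both sides by 12: (x + 8)²/3 + (y - 5)²/4 = 1
Ellipse, center (-8, 5), major axis vertical; a² = 4, b² = 3.
c² = a² - b² = 1, so c = 1.
e = c/a = 1/2.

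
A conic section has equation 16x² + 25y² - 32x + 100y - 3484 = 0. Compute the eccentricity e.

Collect terms: 16(x² - 2x) + 25(y² + 4y) = 3484
16(x - 1)² + 25(y + 2)² = 3484 + 16 + 100 = 3600
Divide through by 3600 to get (x - 1)²/225 + (y + 2)²/144 = 1.
Ellipse, center (1, -2), major axis horizontal; a² = 225, b² = 144.
c² = a² - b² = 81, so c = 9.
e = c/a = 9/15 = 3/5.

e = 3/5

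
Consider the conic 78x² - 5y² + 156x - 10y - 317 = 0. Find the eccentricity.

e = √415/5

Group the x- and y-terms: 78(x² + 2x) -5(y² + 2y) = 317
Complete the square: 78(x + 1)² -5(y + 1)² = 317 + 78 - 5 = 390
Divide by 390: (x + 1)²/5 - (y + 1)²/78 = 1
Hyperbola, center (-1, -1), transverse axis horizontal; a² = 5, b² = 78.
c² = a² + b² = 83, so c = √83.
e = c/a = √83/√5 = √415/5.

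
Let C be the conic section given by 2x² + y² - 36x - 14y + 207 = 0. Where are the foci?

(9, 7 - √2) and (9, 7 + √2)

Group the x- and y-terms: 2(x² - 18x) + (y² - 14y) = -207
Complete the square in x and y: 2(x - 9)² + (y - 7)² = -207 + 162 + 49 = 4
Divide through by 4 to get (x - 9)²/2 + (y - 7)²/4 = 1.
Ellipse, center (9, 7), major axis vertical; a² = 4, b² = 2.
c² = a² - b² = 4 - 2 = 2, so c = √2.
Foci lie on the vertical axis through the center: (h, k ± c).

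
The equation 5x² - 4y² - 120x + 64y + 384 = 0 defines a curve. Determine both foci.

(6, 8) and (18, 8)

Collect terms: 5(x² - 24x) -4(y² - 16y) = -384
Complete the square in x and y: 5(x - 12)² -4(y - 8)² = -384 + 720 - 256 = 80
Divide through by 80 to get (x - 12)²/16 - (y - 8)²/20 = 1.
Hyperbola, center (12, 8), transverse axis horizontal; a² = 16, b² = 20.
c² = a² + b² = 16 + 20 = 36, so c = 6.
Foci lie on the horizontal axis through the center: (h ± c, k).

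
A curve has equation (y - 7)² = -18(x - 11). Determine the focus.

Vertex (11, 7); 4p = -18 so p = -9/2. Opens left.
Focus is p units from the vertex along the axis: (h + p, k).

(13/2, 7)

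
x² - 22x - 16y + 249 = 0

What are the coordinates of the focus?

Only x is squared. Complete the square in x: (x - 11)² = 16(y - 8).
Vertex (11, 8); 4p = 16 so p = 4. Opens up.
Focus is p units from the vertex along the axis: (h, k + p).

(11, 12)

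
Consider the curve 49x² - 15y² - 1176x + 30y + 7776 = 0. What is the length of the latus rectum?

30/7

Rearranging, 49(x² - 24x) -15(y² - 2y) = -7776.
49(x - 12)² -15(y - 1)² = -7776 + 7056 - 15 = -735
Divide through by -735 to get (y - 1)²/49 - (x - 12)²/15 = 1.
Hyperbola, center (12, 1), transverse axis vertical; a² = 49, b² = 15.
Latus rectum length = 2b²/a = 2·15/7 = 30/7.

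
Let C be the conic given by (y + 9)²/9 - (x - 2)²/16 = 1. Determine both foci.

(2, -14) and (2, -4)

Center (2, -9). The positive term is the y-term, so the transverse axis is vertical; a² = 9, b² = 16.
c² = a² + b² = 9 + 16 = 25, so c = 5.
Foci lie on the vertical axis through the center: (h, k ± c).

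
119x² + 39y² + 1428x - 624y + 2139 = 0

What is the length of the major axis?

Rearranging, 119(x² + 12x) + 39(y² - 16y) = -2139.
Complete the square in x and y: 119(x + 6)² + 39(y - 8)² = -2139 + 4284 + 2496 = 4641
Dividing both sides by 4641: (x + 6)²/39 + (y - 8)²/119 = 1
Ellipse, center (-6, 8), major axis vertical; a² = 119, b² = 39.
a² = 119 so a = √119; the major axis has length 2a = 2√119.

2√119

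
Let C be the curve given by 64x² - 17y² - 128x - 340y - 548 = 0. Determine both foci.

Group: 64(x² - 2x) -17(y² + 20y) = 548
Complete the square: 64(x - 1)² -17(y + 10)² = 548 + 64 - 1700 = -1088
Divide by -1088: (y + 10)²/64 - (x - 1)²/17 = 1
Hyperbola, center (1, -10), transverse axis vertical; a² = 64, b² = 17.
c² = a² + b² = 64 + 17 = 81, so c = 9.
Foci lie on the vertical axis through the center: (h, k ± c).

(1, -19) and (1, -1)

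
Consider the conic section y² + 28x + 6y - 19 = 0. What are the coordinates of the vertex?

(1, -3)

Only y is squared. Complete the square in y: (y + 3)² = -28(x - 1).
Vertex (1, -3); 4p = -28 so p = -7. Opens left.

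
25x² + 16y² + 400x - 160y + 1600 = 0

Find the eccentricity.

25(x² + 16x) + 16(y² - 10y) = -1600
25(x + 8)² + 16(y - 5)² = -1600 + 1600 + 400 = 400
Divide by 400: (x + 8)²/16 + (y - 5)²/25 = 1
Ellipse, center (-8, 5), major axis vertical; a² = 25, b² = 16.
c² = a² - b² = 9, so c = 3.
e = c/a = 3/5.

e = 3/5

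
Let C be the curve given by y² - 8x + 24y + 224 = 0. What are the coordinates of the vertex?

(10, -12)

Only y is squared. Complete the square in y: (y + 12)² = 8(x - 10).
Vertex (10, -12); 4p = 8 so p = 2. Opens right.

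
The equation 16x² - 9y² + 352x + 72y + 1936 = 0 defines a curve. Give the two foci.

(-11, -1) and (-11, 9)

16(x² + 22x) -9(y² - 8y) = -1936
Complete the square: 16(x + 11)² -9(y - 4)² = -1936 + 1936 - 144 = -144
Divide through by -144 to get (y - 4)²/16 - (x + 11)²/9 = 1.
Hyperbola, center (-11, 4), transverse axis vertical; a² = 16, b² = 9.
c² = a² + b² = 16 + 9 = 25, so c = 5.
Foci lie on the vertical axis through the center: (h, k ± c).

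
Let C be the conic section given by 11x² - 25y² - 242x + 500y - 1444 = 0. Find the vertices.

Rearranging, 11(x² - 22x) -25(y² - 20y) = 1444.
Complete the square in x and y: 11(x - 11)² -25(y - 10)² = 1444 + 1331 - 2500 = 275
Divide through by 275 to get (x - 11)²/25 - (y - 10)²/11 = 1.
Hyperbola, center (11, 10), transverse axis horizontal; a² = 25, b² = 11.
a = 5. Vertices at (h ± a, k).

(6, 10) and (16, 10)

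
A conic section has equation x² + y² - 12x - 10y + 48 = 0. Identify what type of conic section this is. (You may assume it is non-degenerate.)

No xy term. Coefficients of x² and y² are A = 1, C = 1.
A = C (same sign) ⇒ circle.

circle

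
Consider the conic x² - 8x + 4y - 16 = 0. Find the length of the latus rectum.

4

Only x is squared. Complete the square in x: (x - 4)² = -4(y - 8).
Vertex (4, 8); 4p = -4 so p = -1. Opens down.
Latus rectum length = |4p| = 4.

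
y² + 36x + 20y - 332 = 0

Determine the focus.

Only y is squared. Complete the square in y: (y + 10)² = -36(x - 12).
Vertex (12, -10); 4p = -36 so p = -9. Opens left.
Focus is p units from the vertex along the axis: (h + p, k).

(3, -10)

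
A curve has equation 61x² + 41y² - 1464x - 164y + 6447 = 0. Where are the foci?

Collect terms: 61(x² - 24x) + 41(y² - 4y) = -6447
61(x - 12)² + 41(y - 2)² = -6447 + 8784 + 164 = 2501
Divide by 2501: (x - 12)²/41 + (y - 2)²/61 = 1
Ellipse, center (12, 2), major axis vertical; a² = 61, b² = 41.
c² = a² - b² = 61 - 41 = 20, so c = 2√5.
Foci lie on the vertical axis through the center: (h, k ± c).

(12, 2 - 2√5) and (12, 2 + 2√5)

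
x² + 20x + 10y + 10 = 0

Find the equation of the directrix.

y = 23/2

Only x is squared. Complete the square in x: (x + 10)² = -10(y - 9).
Vertex (-10, 9); 4p = -10 so p = -5/2. Opens down.
Directrix is the horizontal line y = k − p = 9 − (-5/2) = 23/2.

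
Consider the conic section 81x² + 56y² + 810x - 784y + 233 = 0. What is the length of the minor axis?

Rearranging, 81(x² + 10x) + 56(y² - 14y) = -233.
Completing the square gives 81(x + 5)² + 56(y - 7)² = -233 + 2025 + 2744 = 4536.
Dividing both sides by 4536: (x + 5)²/56 + (y - 7)²/81 = 1
Ellipse, center (-5, 7), major axis vertical; a² = 81, b² = 56.
b² = 56 so b = 2√14; the minor axis has length 2b = 4√14.

4√14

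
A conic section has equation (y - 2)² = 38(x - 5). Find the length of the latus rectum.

38

Vertex (5, 2); 4p = 38 so p = 19/2. Opens right.
Latus rectum length = |4p| = 38.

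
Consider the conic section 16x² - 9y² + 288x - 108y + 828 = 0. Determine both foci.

Collect terms: 16(x² + 18x) -9(y² + 12y) = -828
16(x + 9)² -9(y + 6)² = -828 + 1296 - 324 = 144
Divide through by 144 to get (x + 9)²/9 - (y + 6)²/16 = 1.
Hyperbola, center (-9, -6), transverse axis horizontal; a² = 9, b² = 16.
c² = a² + b² = 9 + 16 = 25, so c = 5.
Foci lie on the horizontal axis through the center: (h ± c, k).

(-14, -6) and (-4, -6)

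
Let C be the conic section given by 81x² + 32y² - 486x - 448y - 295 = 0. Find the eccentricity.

Rearranging, 81(x² - 6x) + 32(y² - 14y) = 295.
Complete the square in x and y: 81(x - 3)² + 32(y - 7)² = 295 + 729 + 1568 = 2592
Dividing both sides by 2592: (x - 3)²/32 + (y - 7)²/81 = 1
Ellipse, center (3, 7), major axis vertical; a² = 81, b² = 32.
c² = a² - b² = 49, so c = 7.
e = c/a = 7/9.

e = 7/9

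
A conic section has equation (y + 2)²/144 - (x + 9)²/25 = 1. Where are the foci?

Center (-9, -2). The positive term is the y-term, so the transverse axis is vertical; a² = 144, b² = 25.
c² = a² + b² = 144 + 25 = 169, so c = 13.
Foci lie on the vertical axis through the center: (h, k ± c).

(-9, -15) and (-9, 11)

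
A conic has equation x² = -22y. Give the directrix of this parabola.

y = 11/2

Vertex (0, 0); 4p = -22 so p = -11/2. Opens down.
Directrix is the horizontal line y = k − p = 0 − (-11/2) = 11/2.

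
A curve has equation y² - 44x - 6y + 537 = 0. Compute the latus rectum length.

44

Only y is squared. Complete the square in y: (y - 3)² = 44(x - 12).
Vertex (12, 3); 4p = 44 so p = 11. Opens right.
Latus rectum length = |4p| = 44.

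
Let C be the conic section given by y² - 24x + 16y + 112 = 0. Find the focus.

(8, -8)

Only y is squared. Complete the square in y: (y + 8)² = 24(x - 2).
Vertex (2, -8); 4p = 24 so p = 6. Opens right.
Focus is p units from the vertex along the axis: (h + p, k).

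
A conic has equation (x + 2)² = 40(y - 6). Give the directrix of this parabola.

Vertex (-2, 6); 4p = 40 so p = 10. Opens up.
Directrix is the horizontal line y = k − p = 6 − (10) = -4.

y = -4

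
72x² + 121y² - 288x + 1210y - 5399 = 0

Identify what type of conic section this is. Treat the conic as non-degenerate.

ellipse

No xy term. Coefficients of x² and y² are A = 72, C = 121.
A and C have the same sign but A ≠ C ⇒ ellipse.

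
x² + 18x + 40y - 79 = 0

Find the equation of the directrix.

y = 14

Only x is squared. Complete the square in x: (x + 9)² = -40(y - 4).
Vertex (-9, 4); 4p = -40 so p = -10. Opens down.
Directrix is the horizontal line y = k − p = 4 − (-10) = 14.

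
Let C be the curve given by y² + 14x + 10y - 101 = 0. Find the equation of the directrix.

Only y is squared. Complete the square in y: (y + 5)² = -14(x - 9).
Vertex (9, -5); 4p = -14 so p = -7/2. Opens left.
Directrix is the vertical line x = h − p = 9 − (-7/2) = 25/2.

x = 25/2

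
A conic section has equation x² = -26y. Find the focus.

(0, -13/2)

Vertex (0, 0); 4p = -26 so p = -13/2. Opens down.
Focus is p units from the vertex along the axis: (h, k + p).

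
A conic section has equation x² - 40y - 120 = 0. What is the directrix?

Only x is squared. Complete the square in x: x² = 40(y + 3).
Vertex (0, -3); 4p = 40 so p = 10. Opens up.
Directrix is the horizontal line y = k − p = -3 − (10) = -13.

y = -13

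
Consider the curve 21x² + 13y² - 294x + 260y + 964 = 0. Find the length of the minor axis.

21(x² - 14x) + 13(y² + 20y) = -964
Completing the square gives 21(x - 7)² + 13(y + 10)² = -964 + 1029 + 1300 = 1365.
Divide through by 1365 to get (x - 7)²/65 + (y + 10)²/105 = 1.
Ellipse, center (7, -10), major axis vertical; a² = 105, b² = 65.
b² = 65 so b = √65; the minor axis has length 2b = 2√65.

2√65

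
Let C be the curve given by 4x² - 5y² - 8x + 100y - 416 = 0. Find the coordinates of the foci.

(1, 4) and (1, 16)

Group the x- and y-terms: 4(x² - 2x) -5(y² - 20y) = 416
Complete the square: 4(x - 1)² -5(y - 10)² = 416 + 4 - 500 = -80
Dividing both sides by -80: (y - 10)²/16 - (x - 1)²/20 = 1
Hyperbola, center (1, 10), transverse axis vertical; a² = 16, b² = 20.
c² = a² + b² = 16 + 20 = 36, so c = 6.
Foci lie on the vertical axis through the center: (h, k ± c).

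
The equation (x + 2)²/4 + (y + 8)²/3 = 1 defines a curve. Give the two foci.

(-3, -8) and (-1, -8)

Center (-2, -8). The larger denominator 4 sits under the x-term, so the major axis is horizontal; a² = 4, b² = 3.
c² = a² - b² = 4 - 3 = 1, so c = 1.
Foci lie on the horizontal axis through the center: (h ± c, k).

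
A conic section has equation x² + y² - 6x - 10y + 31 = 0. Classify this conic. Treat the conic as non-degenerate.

No xy term. Coefficients of x² and y² are A = 1, C = 1.
A = C (same sign) ⇒ circle.

circle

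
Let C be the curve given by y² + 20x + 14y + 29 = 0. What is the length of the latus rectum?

20

Only y is squared. Complete the square in y: (y + 7)² = -20(x - 1).
Vertex (1, -7); 4p = -20 so p = -5. Opens left.
Latus rectum length = |4p| = 20.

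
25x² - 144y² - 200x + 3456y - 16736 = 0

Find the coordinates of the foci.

(4, -1) and (4, 25)

Group: 25(x² - 8x) -144(y² - 24y) = 16736
Completing the square gives 25(x - 4)² -144(y - 12)² = 16736 + 400 - 20736 = -3600.
Divide through by -3600 to get (y - 12)²/25 - (x - 4)²/144 = 1.
Hyperbola, center (4, 12), transverse axis vertical; a² = 25, b² = 144.
c² = a² + b² = 25 + 144 = 169, so c = 13.
Foci lie on the vertical axis through the center: (h, k ± c).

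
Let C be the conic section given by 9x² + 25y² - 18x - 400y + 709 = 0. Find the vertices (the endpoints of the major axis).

9(x² - 2x) + 25(y² - 16y) = -709
Completing the square gives 9(x - 1)² + 25(y - 8)² = -709 + 9 + 1600 = 900.
Dividing both sides by 900: (x - 1)²/100 + (y - 8)²/36 = 1
Ellipse, center (1, 8), major axis horizontal; a² = 100, b² = 36.
a = 10. Vertices at (h ± a, k).

(-9, 8) and (11, 8)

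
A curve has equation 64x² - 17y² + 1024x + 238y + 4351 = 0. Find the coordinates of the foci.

(-8, -2) and (-8, 16)

Group: 64(x² + 16x) -17(y² - 14y) = -4351
64(x + 8)² -17(y - 7)² = -4351 + 4096 - 833 = -1088
Divide through by -1088 to get (y - 7)²/64 - (x + 8)²/17 = 1.
Hyperbola, center (-8, 7), transverse axis vertical; a² = 64, b² = 17.
c² = a² + b² = 64 + 17 = 81, so c = 9.
Foci lie on the vertical axis through the center: (h, k ± c).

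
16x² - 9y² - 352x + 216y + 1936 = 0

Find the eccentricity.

e = 5/4

16(x² - 22x) -9(y² - 24y) = -1936
Complete the square: 16(x - 11)² -9(y - 12)² = -1936 + 1936 - 1296 = -1296
Divide through by -1296 to get (y - 12)²/144 - (x - 11)²/81 = 1.
Hyperbola, center (11, 12), transverse axis vertical; a² = 144, b² = 81.
c² = a² + b² = 225, so c = 15.
e = c/a = 15/12 = 5/4.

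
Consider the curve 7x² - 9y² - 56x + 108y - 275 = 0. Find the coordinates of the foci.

Group the x- and y-terms: 7(x² - 8x) -9(y² - 12y) = 275
Completing the square gives 7(x - 4)² -9(y - 6)² = 275 + 112 - 324 = 63.
Divide through by 63 to get (x - 4)²/9 - (y - 6)²/7 = 1.
Hyperbola, center (4, 6), transverse axis horizontal; a² = 9, b² = 7.
c² = a² + b² = 9 + 7 = 16, so c = 4.
Foci lie on the horizontal axis through the center: (h ± c, k).

(0, 6) and (8, 6)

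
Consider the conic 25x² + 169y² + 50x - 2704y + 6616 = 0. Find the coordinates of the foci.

(-13, 8) and (11, 8)

Rearranging, 25(x² + 2x) + 169(y² - 16y) = -6616.
Complete the square in x and y: 25(x + 1)² + 169(y - 8)² = -6616 + 25 + 10816 = 4225
Dividing both sides by 4225: (x + 1)²/169 + (y - 8)²/25 = 1
Ellipse, center (-1, 8), major axis horizontal; a² = 169, b² = 25.
c² = a² - b² = 169 - 25 = 144, so c = 12.
Foci lie on the horizontal axis through the center: (h ± c, k).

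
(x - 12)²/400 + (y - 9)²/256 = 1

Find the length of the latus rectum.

Center (12, 9). The larger denominator 400 sits under the x-term, so the major axis is horizontal; a² = 400, b² = 256.
Latus rectum length = 2b²/a = 2·256/20 = 128/5.

128/5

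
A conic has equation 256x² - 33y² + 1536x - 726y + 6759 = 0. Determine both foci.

(-3, -28) and (-3, 6)

Rearranging, 256(x² + 6x) -33(y² + 22y) = -6759.
256(x + 3)² -33(y + 11)² = -6759 + 2304 - 3993 = -8448
Dividing both sides by -8448: (y + 11)²/256 - (x + 3)²/33 = 1
Hyperbola, center (-3, -11), transverse axis vertical; a² = 256, b² = 33.
c² = a² + b² = 256 + 33 = 289, so c = 17.
Foci lie on the vertical axis through the center: (h, k ± c).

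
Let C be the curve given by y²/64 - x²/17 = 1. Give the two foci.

Center (0, 0). The positive term is the y-term, so the transverse axis is vertical; a² = 64, b² = 17.
c² = a² + b² = 64 + 17 = 81, so c = 9.
Foci lie on the vertical axis through the center: (h, k ± c).

(0, -9) and (0, 9)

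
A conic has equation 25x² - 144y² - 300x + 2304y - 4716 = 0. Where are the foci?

(6, -5) and (6, 21)

Group the x- and y-terms: 25(x² - 12x) -144(y² - 16y) = 4716
Complete the square: 25(x - 6)² -144(y - 8)² = 4716 + 900 - 9216 = -3600
Dividing both sides by -3600: (y - 8)²/25 - (x - 6)²/144 = 1
Hyperbola, center (6, 8), transverse axis vertical; a² = 25, b² = 144.
c² = a² + b² = 25 + 144 = 169, so c = 13.
Foci lie on the vertical axis through the center: (h, k ± c).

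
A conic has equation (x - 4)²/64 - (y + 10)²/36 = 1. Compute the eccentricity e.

Center (4, -10). The positive term is the x-term, so the transverse axis is horizontal; a² = 64, b² = 36.
c² = a² + b² = 100, so c = 10.
e = c/a = 10/8 = 5/4.

e = 5/4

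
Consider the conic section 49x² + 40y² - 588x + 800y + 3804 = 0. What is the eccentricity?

Rearranging, 49(x² - 12x) + 40(y² + 20y) = -3804.
49(x - 6)² + 40(y + 10)² = -3804 + 1764 + 4000 = 1960
Dividing both sides by 1960: (x - 6)²/40 + (y + 10)²/49 = 1
Ellipse, center (6, -10), major axis vertical; a² = 49, b² = 40.
c² = a² - b² = 9, so c = 3.
e = c/a = 3/7.

e = 3/7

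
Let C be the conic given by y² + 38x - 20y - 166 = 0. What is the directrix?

Only y is squared. Complete the square in y: (y - 10)² = -38(x - 7).
Vertex (7, 10); 4p = -38 so p = -19/2. Opens left.
Directrix is the vertical line x = h − p = 7 − (-19/2) = 33/2.

x = 33/2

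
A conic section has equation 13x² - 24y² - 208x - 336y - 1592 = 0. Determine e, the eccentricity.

e = √222/12

13(x² - 16x) -24(y² + 14y) = 1592
Completing the square gives 13(x - 8)² -24(y + 7)² = 1592 + 832 - 1176 = 1248.
Divide by 1248: (x - 8)²/96 - (y + 7)²/52 = 1
Hyperbola, center (8, -7), transverse axis horizontal; a² = 96, b² = 52.
c² = a² + b² = 148, so c = 2√37.
e = c/a = 2√37/4√6 = √222/12.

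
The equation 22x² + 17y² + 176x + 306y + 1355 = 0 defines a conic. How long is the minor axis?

2√17

Rearranging, 22(x² + 8x) + 17(y² + 18y) = -1355.
Complete the square in x and y: 22(x + 4)² + 17(y + 9)² = -1355 + 352 + 1377 = 374
Divide by 374: (x + 4)²/17 + (y + 9)²/22 = 1
Ellipse, center (-4, -9), major axis vertical; a² = 22, b² = 17.
b² = 17 so b = √17; the minor axis has length 2b = 2√17.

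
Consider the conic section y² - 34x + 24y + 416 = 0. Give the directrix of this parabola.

Only y is squared. Complete the square in y: (y + 12)² = 34(x - 8).
Vertex (8, -12); 4p = 34 so p = 17/2. Opens right.
Directrix is the vertical line x = h − p = 8 − (17/2) = -1/2.

x = -1/2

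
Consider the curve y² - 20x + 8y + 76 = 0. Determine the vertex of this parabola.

Only y is squared. Complete the square in y: (y + 4)² = 20(x - 3).
Vertex (3, -4); 4p = 20 so p = 5. Opens right.

(3, -4)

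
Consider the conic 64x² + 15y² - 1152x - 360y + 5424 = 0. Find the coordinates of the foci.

(9, 12 - 7√2) and (9, 12 + 7√2)

Collect terms: 64(x² - 18x) + 15(y² - 24y) = -5424
64(x - 9)² + 15(y - 12)² = -5424 + 5184 + 2160 = 1920
Dividing both sides by 1920: (x - 9)²/30 + (y - 12)²/128 = 1
Ellipse, center (9, 12), major axis vertical; a² = 128, b² = 30.
c² = a² - b² = 128 - 30 = 98, so c = 7√2.
Foci lie on the vertical axis through the center: (h, k ± c).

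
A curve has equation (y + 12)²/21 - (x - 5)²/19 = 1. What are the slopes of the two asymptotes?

√399/19 and -√399/19

Center (5, -12). The positive term is the y-term, so the transverse axis is vertical; a² = 21, b² = 19.
For a vertical hyperbola the asymptotes have slope ±a/b.
Here that is ±√21/√19 = ±√399/19.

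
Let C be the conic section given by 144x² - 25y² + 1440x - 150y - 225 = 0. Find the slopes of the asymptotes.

12/5 and -12/5

Collect terms: 144(x² + 10x) -25(y² + 6y) = 225
Completing the square gives 144(x + 5)² -25(y + 3)² = 225 + 3600 - 225 = 3600.
Dividing both sides by 3600: (x + 5)²/25 - (y + 3)²/144 = 1
Hyperbola, center (-5, -3), transverse axis horizontal; a² = 25, b² = 144.
For a horizontal hyperbola the asymptotes have slope ±b/a.
Here that is ±12/5.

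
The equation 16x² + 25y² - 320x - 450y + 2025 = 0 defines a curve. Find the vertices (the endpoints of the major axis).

Collect terms: 16(x² - 20x) + 25(y² - 18y) = -2025
Complete the square: 16(x - 10)² + 25(y - 9)² = -2025 + 1600 + 2025 = 1600
Divide by 1600: (x - 10)²/100 + (y - 9)²/64 = 1
Ellipse, center (10, 9), major axis horizontal; a² = 100, b² = 64.
a = 10. Vertices at (h ± a, k).

(0, 9) and (20, 9)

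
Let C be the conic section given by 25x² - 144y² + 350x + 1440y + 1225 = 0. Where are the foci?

Group: 25(x² + 14x) -144(y² - 10y) = -1225
25(x + 7)² -144(y - 5)² = -1225 + 1225 - 3600 = -3600
Divide by -3600: (y - 5)²/25 - (x + 7)²/144 = 1
Hyperbola, center (-7, 5), transverse axis vertical; a² = 25, b² = 144.
c² = a² + b² = 25 + 144 = 169, so c = 13.
Foci lie on the vertical axis through the center: (h, k ± c).

(-7, -8) and (-7, 18)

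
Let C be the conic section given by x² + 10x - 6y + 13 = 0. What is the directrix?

Only x is squared. Complete the square in x: (x + 5)² = 6(y + 2).
Vertex (-5, -2); 4p = 6 so p = 3/2. Opens up.
Directrix is the horizontal line y = k − p = -2 − (3/2) = -7/2.

y = -7/2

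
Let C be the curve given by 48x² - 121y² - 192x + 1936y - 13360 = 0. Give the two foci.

(-11, 8) and (15, 8)

Group: 48(x² - 4x) -121(y² - 16y) = 13360
Completing the square gives 48(x - 2)² -121(y - 8)² = 13360 + 192 - 7744 = 5808.
Divide through by 5808 to get (x - 2)²/121 - (y - 8)²/48 = 1.
Hyperbola, center (2, 8), transverse axis horizontal; a² = 121, b² = 48.
c² = a² + b² = 121 + 48 = 169, so c = 13.
Foci lie on the horizontal axis through the center: (h ± c, k).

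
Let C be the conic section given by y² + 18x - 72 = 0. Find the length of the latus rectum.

Only y is squared. Complete the square in y: y² = -18(x - 4).
Vertex (4, 0); 4p = -18 so p = -9/2. Opens left.
Latus rectum length = |4p| = 18.

18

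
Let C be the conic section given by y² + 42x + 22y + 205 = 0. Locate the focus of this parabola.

(-25/2, -11)

Only y is squared. Complete the square in y: (y + 11)² = -42(x + 2).
Vertex (-2, -11); 4p = -42 so p = -21/2. Opens left.
Focus is p units from the vertex along the axis: (h + p, k).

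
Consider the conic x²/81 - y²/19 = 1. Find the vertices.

Center (0, 0). The positive term is the x-term, so the transverse axis is horizontal; a² = 81, b² = 19.
a = 9. Vertices at (h ± a, k).

(-9, 0) and (9, 0)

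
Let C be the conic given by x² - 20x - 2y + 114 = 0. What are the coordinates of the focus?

Only x is squared. Complete the square in x: (x - 10)² = 2(y - 7).
Vertex (10, 7); 4p = 2 so p = 1/2. Opens up.
Focus is p units from the vertex along the axis: (h, k + p).

(10, 15/2)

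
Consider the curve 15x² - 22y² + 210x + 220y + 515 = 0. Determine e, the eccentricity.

e = √555/15

Group: 15(x² + 14x) -22(y² - 10y) = -515
Complete the square: 15(x + 7)² -22(y - 5)² = -515 + 735 - 550 = -330
Divide through by -330 to get (y - 5)²/15 - (x + 7)²/22 = 1.
Hyperbola, center (-7, 5), transverse axis vertical; a² = 15, b² = 22.
c² = a² + b² = 37, so c = √37.
e = c/a = √37/√15 = √555/15.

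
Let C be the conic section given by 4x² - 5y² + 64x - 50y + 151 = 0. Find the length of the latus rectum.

5

Collect terms: 4(x² + 16x) -5(y² + 10y) = -151
Completing the square gives 4(x + 8)² -5(y + 5)² = -151 + 256 - 125 = -20.
Dividing both sides by -20: (y + 5)²/4 - (x + 8)²/5 = 1
Hyperbola, center (-8, -5), transverse axis vertical; a² = 4, b² = 5.
Latus rectum length = 2b²/a = 2·5/2 = 5.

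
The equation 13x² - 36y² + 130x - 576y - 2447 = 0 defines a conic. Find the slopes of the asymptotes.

√13/6 and -√13/6

Collect terms: 13(x² + 10x) -36(y² + 16y) = 2447
Complete the square: 13(x + 5)² -36(y + 8)² = 2447 + 325 - 2304 = 468
Dividing both sides by 468: (x + 5)²/36 - (y + 8)²/13 = 1
Hyperbola, center (-5, -8), transverse axis horizontal; a² = 36, b² = 13.
For a horizontal hyperbola the asymptotes have slope ±b/a.
Here that is ±√13/6.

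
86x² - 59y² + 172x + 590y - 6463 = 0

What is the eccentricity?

Collect terms: 86(x² + 2x) -59(y² - 10y) = 6463
Completing the square gives 86(x + 1)² -59(y - 5)² = 6463 + 86 - 1475 = 5074.
Divide by 5074: (x + 1)²/59 - (y - 5)²/86 = 1
Hyperbola, center (-1, 5), transverse axis horizontal; a² = 59, b² = 86.
c² = a² + b² = 145, so c = √145.
e = c/a = √145/√59 = √8555/59.

e = √8555/59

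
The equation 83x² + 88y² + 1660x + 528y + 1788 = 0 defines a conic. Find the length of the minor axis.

Group: 83(x² + 20x) + 88(y² + 6y) = -1788
83(x + 10)² + 88(y + 3)² = -1788 + 8300 + 792 = 7304
Divide by 7304: (x + 10)²/88 + (y + 3)²/83 = 1
Ellipse, center (-10, -3), major axis horizontal; a² = 88, b² = 83.
b² = 83 so b = √83; the minor axis has length 2b = 2√83.

2√83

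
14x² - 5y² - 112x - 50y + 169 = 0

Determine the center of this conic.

14(x² - 8x) -5(y² + 10y) = -169
14(x - 4)² -5(y + 5)² = -169 + 224 - 125 = -70
Dividing both sides by -70: (y + 5)²/14 - (x - 4)²/5 = 1
Hyperbola with center (4, -5).

(4, -5)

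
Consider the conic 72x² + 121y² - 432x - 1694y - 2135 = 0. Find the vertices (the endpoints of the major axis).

(-8, 7) and (14, 7)

72(x² - 6x) + 121(y² - 14y) = 2135
Complete the square: 72(x - 3)² + 121(y - 7)² = 2135 + 648 + 5929 = 8712
Divide through by 8712 to get (x - 3)²/121 + (y - 7)²/72 = 1.
Ellipse, center (3, 7), major axis horizontal; a² = 121, b² = 72.
a = 11. Vertices at (h ± a, k).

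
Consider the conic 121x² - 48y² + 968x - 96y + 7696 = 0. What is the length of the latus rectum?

96/11

Group the x- and y-terms: 121(x² + 8x) -48(y² + 2y) = -7696
121(x + 4)² -48(y + 1)² = -7696 + 1936 - 48 = -5808
Divide through by -5808 to get (y + 1)²/121 - (x + 4)²/48 = 1.
Hyperbola, center (-4, -1), transverse axis vertical; a² = 121, b² = 48.
Latus rectum length = 2b²/a = 2·48/11 = 96/11.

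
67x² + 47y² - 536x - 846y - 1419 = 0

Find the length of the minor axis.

67(x² - 8x) + 47(y² - 18y) = 1419
Complete the square: 67(x - 4)² + 47(y - 9)² = 1419 + 1072 + 3807 = 6298
Divide by 6298: (x - 4)²/94 + (y - 9)²/134 = 1
Ellipse, center (4, 9), major axis vertical; a² = 134, b² = 94.
b² = 94 so b = √94; the minor axis has length 2b = 2√94.

2√94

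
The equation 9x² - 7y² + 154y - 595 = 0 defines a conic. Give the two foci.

Collect terms: 9x² -7(y² - 22y) = 595
Complete the square in x and y: 9x² -7(y - 11)² = 595 + 0 - 847 = -252
Divide through by -252 to get (y - 11)²/36 - x²/28 = 1.
Hyperbola, center (0, 11), transverse axis vertical; a² = 36, b² = 28.
c² = a² + b² = 36 + 28 = 64, so c = 8.
Foci lie on the vertical axis through the center: (h, k ± c).

(0, 3) and (0, 19)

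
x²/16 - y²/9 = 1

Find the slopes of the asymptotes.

3/4 and -3/4

Center (0, 0). The positive term is the x-term, so the transverse axis is horizontal; a² = 16, b² = 9.
For a horizontal hyperbola the asymptotes have slope ±b/a.
Here that is ±3/4.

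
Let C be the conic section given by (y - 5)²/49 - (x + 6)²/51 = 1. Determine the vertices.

Center (-6, 5). The positive term is the y-term, so the transverse axis is vertical; a² = 49, b² = 51.
a = 7. Vertices at (h, k ± a).

(-6, -2) and (-6, 12)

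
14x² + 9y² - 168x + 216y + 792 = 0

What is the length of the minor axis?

Collect terms: 14(x² - 12x) + 9(y² + 24y) = -792
Complete the square in x and y: 14(x - 6)² + 9(y + 12)² = -792 + 504 + 1296 = 1008
Divide through by 1008 to get (x - 6)²/72 + (y + 12)²/112 = 1.
Ellipse, center (6, -12), major axis vertical; a² = 112, b² = 72.
b² = 72 so b = 6√2; the minor axis has length 2b = 12√2.

12√2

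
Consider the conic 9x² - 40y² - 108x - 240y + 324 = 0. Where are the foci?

Collect terms: 9(x² - 12x) -40(y² + 6y) = -324
9(x - 6)² -40(y + 3)² = -324 + 324 - 360 = -360
Divide through by -360 to get (y + 3)²/9 - (x - 6)²/40 = 1.
Hyperbola, center (6, -3), transverse axis vertical; a² = 9, b² = 40.
c² = a² + b² = 9 + 40 = 49, so c = 7.
Foci lie on the vertical axis through the center: (h, k ± c).

(6, -10) and (6, 4)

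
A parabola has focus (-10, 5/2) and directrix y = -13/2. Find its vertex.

(-10, -2)

The vertex is the midpoint between the focus and the directrix along the axis of symmetry.
Axis is vertical (directrix is horizontal). Vertex y-coordinate = (5/2 + (-13/2))/2 = -2; x-coordinate = -10.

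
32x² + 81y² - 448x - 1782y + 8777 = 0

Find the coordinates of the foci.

Collect terms: 32(x² - 14x) + 81(y² - 22y) = -8777
Completing the square gives 32(x - 7)² + 81(y - 11)² = -8777 + 1568 + 9801 = 2592.
Dividing both sides by 2592: (x - 7)²/81 + (y - 11)²/32 = 1
Ellipse, center (7, 11), major axis horizontal; a² = 81, b² = 32.
c² = a² - b² = 81 - 32 = 49, so c = 7.
Foci lie on the horizontal axis through the center: (h ± c, k).

(0, 11) and (14, 11)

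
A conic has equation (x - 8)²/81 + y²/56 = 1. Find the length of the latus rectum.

112/9

Center (8, 0). The larger denominator 81 sits under the x-term, so the major axis is horizontal; a² = 81, b² = 56.
Latus rectum length = 2b²/a = 2·56/9 = 112/9.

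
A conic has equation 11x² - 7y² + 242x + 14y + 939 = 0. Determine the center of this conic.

Rearranging, 11(x² + 22x) -7(y² - 2y) = -939.
Complete the square: 11(x + 11)² -7(y - 1)² = -939 + 1331 - 7 = 385
Divide through by 385 to get (x + 11)²/35 - (y - 1)²/55 = 1.
Hyperbola with center (-11, 1).

(-11, 1)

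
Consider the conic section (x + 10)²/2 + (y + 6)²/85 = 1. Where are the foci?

(-10, -6 - √83) and (-10, -6 + √83)

Center (-10, -6). The larger denominator 85 sits under the y-term, so the major axis is vertical; a² = 85, b² = 2.
c² = a² - b² = 85 - 2 = 83, so c = √83.
Foci lie on the vertical axis through the center: (h, k ± c).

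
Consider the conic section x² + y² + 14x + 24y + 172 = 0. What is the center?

(-7, -12)

Rearranging, (x² + 14x) + (y² + 24y) = -172.
(x + 7)² + (y + 12)² = -172 + 49 + 144 = 21
So (x + 7)² + (y + 12)² = 21.
Circle centered at (-7, -12) with r² = 21.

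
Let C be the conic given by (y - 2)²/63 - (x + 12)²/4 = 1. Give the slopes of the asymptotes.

Center (-12, 2). The positive term is the y-term, so the transverse axis is vertical; a² = 63, b² = 4.
For a vertical hyperbola the asymptotes have slope ±a/b.
Here that is ±3√7/2.

3√7/2 and -3√7/2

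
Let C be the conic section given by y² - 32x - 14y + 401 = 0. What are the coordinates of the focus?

Only y is squared. Complete the square in y: (y - 7)² = 32(x - 11).
Vertex (11, 7); 4p = 32 so p = 8. Opens right.
Focus is p units from the vertex along the axis: (h + p, k).

(19, 7)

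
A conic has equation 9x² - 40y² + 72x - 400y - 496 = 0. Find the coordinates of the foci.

(-4, -12) and (-4, 2)

Collect terms: 9(x² + 8x) -40(y² + 10y) = 496
9(x + 4)² -40(y + 5)² = 496 + 144 - 1000 = -360
Divide by -360: (y + 5)²/9 - (x + 4)²/40 = 1
Hyperbola, center (-4, -5), transverse axis vertical; a² = 9, b² = 40.
c² = a² + b² = 9 + 40 = 49, so c = 7.
Foci lie on the vertical axis through the center: (h, k ± c).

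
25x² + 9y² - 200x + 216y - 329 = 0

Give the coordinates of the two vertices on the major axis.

(4, -27) and (4, 3)

Rearranging, 25(x² - 8x) + 9(y² + 24y) = 329.
Completing the square gives 25(x - 4)² + 9(y + 12)² = 329 + 400 + 1296 = 2025.
Dividing both sides by 2025: (x - 4)²/81 + (y + 12)²/225 = 1
Ellipse, center (4, -12), major axis vertical; a² = 225, b² = 81.
a = 15. Vertices at (h, k ± a).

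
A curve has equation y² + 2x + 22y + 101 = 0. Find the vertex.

(10, -11)

Only y is squared. Complete the square in y: (y + 11)² = -2(x - 10).
Vertex (10, -11); 4p = -2 so p = -1/2. Opens left.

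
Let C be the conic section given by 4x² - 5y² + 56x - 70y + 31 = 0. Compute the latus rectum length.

Rearranging, 4(x² + 14x) -5(y² + 14y) = -31.
Completing the square gives 4(x + 7)² -5(y + 7)² = -31 + 196 - 245 = -80.
Divide by -80: (y + 7)²/16 - (x + 7)²/20 = 1
Hyperbola, center (-7, -7), transverse axis vertical; a² = 16, b² = 20.
Latus rectum length = 2b²/a = 2·20/4 = 10.

10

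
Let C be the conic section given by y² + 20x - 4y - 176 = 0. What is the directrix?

x = 14

Only y is squared. Complete the square in y: (y - 2)² = -20(x - 9).
Vertex (9, 2); 4p = -20 so p = -5. Opens left.
Directrix is the vertical line x = h − p = 9 − (-5) = 14.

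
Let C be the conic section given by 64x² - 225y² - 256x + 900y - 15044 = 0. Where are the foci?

Rearranging, 64(x² - 4x) -225(y² - 4y) = 15044.
Complete the square: 64(x - 2)² -225(y - 2)² = 15044 + 256 - 900 = 14400
Divide by 14400: (x - 2)²/225 - (y - 2)²/64 = 1
Hyperbola, center (2, 2), transverse axis horizontal; a² = 225, b² = 64.
c² = a² + b² = 225 + 64 = 289, so c = 17.
Foci lie on the horizontal axis through the center: (h ± c, k).

(-15, 2) and (19, 2)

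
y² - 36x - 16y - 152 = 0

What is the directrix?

x = -15

Only y is squared. Complete the square in y: (y - 8)² = 36(x + 6).
Vertex (-6, 8); 4p = 36 so p = 9. Opens right.
Directrix is the vertical line x = h − p = -6 − (9) = -15.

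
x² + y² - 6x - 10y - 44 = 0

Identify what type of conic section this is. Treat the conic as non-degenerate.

No xy term. Coefficients of x² and y² are A = 1, C = 1.
A = C (same sign) ⇒ circle.

circle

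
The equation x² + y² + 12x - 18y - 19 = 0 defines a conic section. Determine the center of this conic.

(-6, 9)

(x² + 12x) + (y² - 18y) = 19
Complete the square in x and y: (x + 6)² + (y - 9)² = 19 + 36 + 81 = 136
So (x + 6)² + (y - 9)² = 136.
Circle centered at (-6, 9) with r² = 136.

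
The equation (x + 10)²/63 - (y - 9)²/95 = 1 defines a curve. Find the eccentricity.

e = √1106/21

Center (-10, 9). The positive term is the x-term, so the transverse axis is horizontal; a² = 63, b² = 95.
c² = a² + b² = 158, so c = √158.
e = c/a = √158/3√7 = √1106/21.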